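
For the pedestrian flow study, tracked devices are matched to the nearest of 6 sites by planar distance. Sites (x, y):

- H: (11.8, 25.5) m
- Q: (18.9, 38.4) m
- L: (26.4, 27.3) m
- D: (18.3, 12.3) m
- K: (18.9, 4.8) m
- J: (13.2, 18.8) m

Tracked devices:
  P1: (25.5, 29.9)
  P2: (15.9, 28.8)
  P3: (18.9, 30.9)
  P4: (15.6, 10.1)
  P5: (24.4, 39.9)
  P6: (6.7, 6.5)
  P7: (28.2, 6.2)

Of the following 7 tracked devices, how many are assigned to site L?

P1 → L
P2 → H
P3 → Q
P4 → D
P5 → Q
P6 → K
P7 → K
1 of the 7 goes to L.

1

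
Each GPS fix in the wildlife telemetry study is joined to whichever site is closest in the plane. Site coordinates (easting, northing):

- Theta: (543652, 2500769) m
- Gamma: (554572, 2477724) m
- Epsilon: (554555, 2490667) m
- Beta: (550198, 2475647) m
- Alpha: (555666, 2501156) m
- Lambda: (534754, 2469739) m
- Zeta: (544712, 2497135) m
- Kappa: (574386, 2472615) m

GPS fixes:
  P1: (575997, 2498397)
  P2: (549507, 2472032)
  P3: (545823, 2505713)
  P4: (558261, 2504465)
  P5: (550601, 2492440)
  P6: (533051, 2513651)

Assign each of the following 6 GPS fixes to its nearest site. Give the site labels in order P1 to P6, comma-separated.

P1 → Alpha (d²=420961642.00)
P2 → Beta (d²=13545706.00)
P3 → Theta (d²=29156377.00)
P4 → Alpha (d²=17683506.00)
P5 → Epsilon (d²=18777645.00)
P6 → Theta (d²=278327125.00)

Alpha, Beta, Theta, Alpha, Epsilon, Theta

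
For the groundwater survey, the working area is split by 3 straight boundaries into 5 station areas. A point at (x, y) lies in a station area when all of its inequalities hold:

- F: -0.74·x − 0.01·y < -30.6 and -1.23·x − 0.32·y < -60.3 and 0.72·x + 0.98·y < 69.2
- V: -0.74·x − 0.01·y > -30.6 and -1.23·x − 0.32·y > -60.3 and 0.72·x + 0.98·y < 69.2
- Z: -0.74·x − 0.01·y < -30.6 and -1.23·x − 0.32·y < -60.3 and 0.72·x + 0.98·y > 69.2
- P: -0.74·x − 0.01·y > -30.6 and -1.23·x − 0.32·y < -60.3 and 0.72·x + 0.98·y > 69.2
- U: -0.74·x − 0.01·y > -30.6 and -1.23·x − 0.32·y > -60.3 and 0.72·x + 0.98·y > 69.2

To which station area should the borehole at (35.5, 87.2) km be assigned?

-0.74·35.5 − 0.01·87.2 = -27.142, which is > -30.6
-1.23·35.5 − 0.32·87.2 = -71.569, which is < -60.3
0.72·35.5 + 0.98·87.2 = 111.016, which is > 69.2
This sign pattern matches P.

P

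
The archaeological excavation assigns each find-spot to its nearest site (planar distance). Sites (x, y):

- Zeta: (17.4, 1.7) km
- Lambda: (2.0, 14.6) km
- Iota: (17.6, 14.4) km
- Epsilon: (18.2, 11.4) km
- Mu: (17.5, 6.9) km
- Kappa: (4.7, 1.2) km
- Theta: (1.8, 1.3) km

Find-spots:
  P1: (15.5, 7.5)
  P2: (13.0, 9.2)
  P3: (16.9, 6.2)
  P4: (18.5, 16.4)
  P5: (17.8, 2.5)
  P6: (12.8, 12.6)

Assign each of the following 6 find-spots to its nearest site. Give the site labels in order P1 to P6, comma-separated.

P1 → Mu (d²=4.36)
P2 → Mu (d²=25.54)
P3 → Mu (d²=0.85)
P4 → Iota (d²=4.81)
P5 → Zeta (d²=0.80)
P6 → Iota (d²=26.28)

Mu, Mu, Mu, Iota, Zeta, Iota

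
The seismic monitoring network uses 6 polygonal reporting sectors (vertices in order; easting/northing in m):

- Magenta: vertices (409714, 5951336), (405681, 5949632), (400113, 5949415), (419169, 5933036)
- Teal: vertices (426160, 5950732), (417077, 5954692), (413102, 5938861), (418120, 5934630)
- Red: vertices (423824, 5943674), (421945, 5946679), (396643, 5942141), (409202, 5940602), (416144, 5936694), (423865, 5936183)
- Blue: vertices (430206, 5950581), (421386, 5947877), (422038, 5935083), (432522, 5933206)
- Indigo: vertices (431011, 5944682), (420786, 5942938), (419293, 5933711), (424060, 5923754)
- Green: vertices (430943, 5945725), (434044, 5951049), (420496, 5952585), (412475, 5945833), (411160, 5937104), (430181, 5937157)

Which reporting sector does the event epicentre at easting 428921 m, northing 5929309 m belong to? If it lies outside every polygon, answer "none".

Cast a ray rightward from (428921, 5929309). For each polygon, the edges (by vertex number in listed order) whose endpoints lie on opposite sides of northing = 5929309, where each meets that height, and whether that is right or left of the point:
Magenta: no edge straddles that height → 0 crossings.
Teal: no edge straddles that height → 0 crossings.
Red: no edge straddles that height → 0 crossings.
Blue: no edge straddles that height → 0 crossings.
Indigo: 3–4 at easting≈421400.5 (left), 4–1 at easting≈425905.0 (left) → 0 crossings.
Green: no edge straddles that height → 0 crossings.
All counts are even, so the point lies outside every listed polygon.

none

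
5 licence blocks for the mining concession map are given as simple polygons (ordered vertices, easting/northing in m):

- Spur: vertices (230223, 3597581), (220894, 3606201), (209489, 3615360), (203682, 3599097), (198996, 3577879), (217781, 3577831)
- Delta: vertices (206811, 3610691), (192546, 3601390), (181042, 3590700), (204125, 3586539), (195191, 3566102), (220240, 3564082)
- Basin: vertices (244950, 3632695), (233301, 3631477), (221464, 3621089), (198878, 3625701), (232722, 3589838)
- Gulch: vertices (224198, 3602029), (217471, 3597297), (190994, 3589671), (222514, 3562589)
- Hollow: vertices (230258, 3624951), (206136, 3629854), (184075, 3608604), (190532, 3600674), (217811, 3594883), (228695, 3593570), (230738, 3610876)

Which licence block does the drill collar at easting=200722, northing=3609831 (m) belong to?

Hollow

Cast a ray rightward from (200722, 3609831). For each polygon, the edges (by vertex number in listed order) whose endpoints lie on opposite sides of northing = 3609831, where each meets that height, and whether that is right or left of the point:
Spur: 2–3 at easting≈216373.8 (right), 3–4 at easting≈207514.8 (right) → 2 crossings.
Delta: 1–2 at easting≈205492.0 (right), 6–1 at easting≈207058.8 (right) → 2 crossings.
Basin: 4–5 at easting≈213854.6 (right), 5–1 at easting≈238426.4 (right) → 2 crossings.
Gulch: no edge straddles that height → 0 crossings.
Hollow: 2–3 at easting≈185348.8 (left), 6–7 at easting≈230614.6 (right) → 1 crossing.
Only Hollow has an odd count, so the point is inside Hollow.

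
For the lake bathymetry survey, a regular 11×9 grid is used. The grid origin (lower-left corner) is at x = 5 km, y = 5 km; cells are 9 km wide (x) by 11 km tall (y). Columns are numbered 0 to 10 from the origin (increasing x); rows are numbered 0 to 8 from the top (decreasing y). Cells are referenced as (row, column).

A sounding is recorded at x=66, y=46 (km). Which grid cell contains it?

Column index: ⌊(66 − 5) / 9⌋ = ⌊6.778⌋ = 6
Row offset from origin: ⌊(46 − 5) / 11⌋ = ⌊3.727⌋ = 3 → row 5 (counted from top)

(5, 6)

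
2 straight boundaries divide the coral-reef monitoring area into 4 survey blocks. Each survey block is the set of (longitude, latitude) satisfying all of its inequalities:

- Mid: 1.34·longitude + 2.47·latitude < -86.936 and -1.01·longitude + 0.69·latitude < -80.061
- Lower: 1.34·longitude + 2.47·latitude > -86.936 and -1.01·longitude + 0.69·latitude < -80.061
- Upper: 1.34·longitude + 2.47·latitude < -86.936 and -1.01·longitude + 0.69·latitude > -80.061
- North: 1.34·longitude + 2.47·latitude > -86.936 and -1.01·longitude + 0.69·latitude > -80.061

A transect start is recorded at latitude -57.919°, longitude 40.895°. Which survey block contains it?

1.34·40.895 + 2.47·-57.919 = -88.261, which is < -86.936
-1.01·40.895 + 0.69·-57.919 = -81.268, which is < -80.061
This sign pattern matches Mid.

Mid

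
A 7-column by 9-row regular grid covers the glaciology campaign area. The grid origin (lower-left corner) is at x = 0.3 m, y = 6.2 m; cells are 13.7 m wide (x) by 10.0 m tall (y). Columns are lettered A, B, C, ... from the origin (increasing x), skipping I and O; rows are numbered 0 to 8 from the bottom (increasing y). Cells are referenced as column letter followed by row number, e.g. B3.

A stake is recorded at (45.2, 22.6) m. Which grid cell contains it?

Column index: ⌊(45.2 − 0.3) / 13.7⌋ = ⌊3.277⌋ = 3 → column D
Row offset from origin: ⌊(22.6 − 6.2) / 10.0⌋ = ⌊1.640⌋ = 1 → row 1

D1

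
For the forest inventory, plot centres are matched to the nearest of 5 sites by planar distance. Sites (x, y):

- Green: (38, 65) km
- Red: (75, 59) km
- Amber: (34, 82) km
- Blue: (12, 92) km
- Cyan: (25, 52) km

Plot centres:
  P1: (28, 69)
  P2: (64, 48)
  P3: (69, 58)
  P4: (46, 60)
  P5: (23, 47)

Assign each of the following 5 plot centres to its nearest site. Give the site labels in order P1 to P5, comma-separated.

P1 → Green (d²=116.00)
P2 → Red (d²=242.00)
P3 → Red (d²=37.00)
P4 → Green (d²=89.00)
P5 → Cyan (d²=29.00)

Green, Red, Red, Green, Cyan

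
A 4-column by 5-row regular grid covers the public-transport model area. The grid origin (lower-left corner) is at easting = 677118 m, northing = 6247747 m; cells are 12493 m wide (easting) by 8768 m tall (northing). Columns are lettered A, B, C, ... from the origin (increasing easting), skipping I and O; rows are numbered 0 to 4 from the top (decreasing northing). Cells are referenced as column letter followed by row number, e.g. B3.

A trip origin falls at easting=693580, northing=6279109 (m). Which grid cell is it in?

B1

Column index: ⌊(693580 − 677118) / 12493⌋ = ⌊1.318⌋ = 1 → column B
Row offset from origin: ⌊(6279109 − 6247747) / 8768⌋ = ⌊3.577⌋ = 3 → row 1 (counted from top)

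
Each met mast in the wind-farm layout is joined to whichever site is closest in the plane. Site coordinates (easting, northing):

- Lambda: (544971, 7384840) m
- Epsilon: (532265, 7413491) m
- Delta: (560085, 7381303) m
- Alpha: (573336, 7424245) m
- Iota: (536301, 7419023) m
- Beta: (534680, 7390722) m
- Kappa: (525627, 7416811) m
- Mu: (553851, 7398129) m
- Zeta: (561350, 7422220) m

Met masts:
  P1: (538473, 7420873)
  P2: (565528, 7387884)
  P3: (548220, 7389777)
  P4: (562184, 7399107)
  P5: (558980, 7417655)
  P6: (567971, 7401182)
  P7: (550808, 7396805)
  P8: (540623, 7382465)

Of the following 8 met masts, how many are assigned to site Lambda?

P1 → Iota
P2 → Delta
P3 → Lambda
P4 → Mu
P5 → Zeta
P6 → Mu
P7 → Mu
P8 → Lambda
2 of the 8 go to Lambda.

2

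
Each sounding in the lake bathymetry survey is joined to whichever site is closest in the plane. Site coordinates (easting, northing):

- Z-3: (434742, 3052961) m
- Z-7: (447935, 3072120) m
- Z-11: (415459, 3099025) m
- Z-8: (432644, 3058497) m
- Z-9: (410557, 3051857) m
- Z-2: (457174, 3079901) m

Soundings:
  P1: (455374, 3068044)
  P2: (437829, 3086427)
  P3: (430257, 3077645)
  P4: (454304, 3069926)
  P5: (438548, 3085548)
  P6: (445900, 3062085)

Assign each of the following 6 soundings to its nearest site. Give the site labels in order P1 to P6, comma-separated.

P1 → Z-7 (d²=71952497.00)
P2 → Z-7 (d²=306821485.00)
P3 → Z-7 (d²=343037309.00)
P4 → Z-7 (d²=45377797.00)
P5 → Z-7 (d²=268426953.00)
P6 → Z-7 (d²=104842450.00)

Z-7, Z-7, Z-7, Z-7, Z-7, Z-7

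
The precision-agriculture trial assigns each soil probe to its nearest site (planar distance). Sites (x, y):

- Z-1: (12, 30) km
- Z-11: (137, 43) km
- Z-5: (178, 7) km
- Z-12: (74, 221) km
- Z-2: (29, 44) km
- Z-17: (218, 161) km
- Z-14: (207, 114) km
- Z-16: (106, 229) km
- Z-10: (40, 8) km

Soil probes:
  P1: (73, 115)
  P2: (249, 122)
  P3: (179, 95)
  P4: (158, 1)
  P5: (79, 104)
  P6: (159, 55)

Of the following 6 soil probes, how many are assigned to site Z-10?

0

P1 → Z-2
P2 → Z-14
P3 → Z-14
P4 → Z-5
P5 → Z-2
P6 → Z-11
0 of the 6 go to Z-10.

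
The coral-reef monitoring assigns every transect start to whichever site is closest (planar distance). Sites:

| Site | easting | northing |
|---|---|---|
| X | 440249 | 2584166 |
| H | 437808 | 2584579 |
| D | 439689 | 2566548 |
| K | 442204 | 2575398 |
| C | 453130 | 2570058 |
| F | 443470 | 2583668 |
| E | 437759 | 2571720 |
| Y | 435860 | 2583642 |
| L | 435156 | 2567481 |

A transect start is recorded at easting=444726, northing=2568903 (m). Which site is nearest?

D

Squared distances to each site:
X: 253002698.000; H: 293595700.000; D: 30917394.000; K: 48545509.000; C: 71961241.000; F: 219582761.000; E: 56474578.000; Y: 295844077.000; L: 93606984.000.
Minimum at D.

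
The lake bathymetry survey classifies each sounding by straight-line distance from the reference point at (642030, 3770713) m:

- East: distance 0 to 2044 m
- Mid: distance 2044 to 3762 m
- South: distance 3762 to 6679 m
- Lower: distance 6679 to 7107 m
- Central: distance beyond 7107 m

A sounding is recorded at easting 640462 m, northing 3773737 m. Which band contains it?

Mid

Distance = √((640462−642030)² + (3773737−3770713)²) = √(2458624.000 + 9144576.000) = 3406.347 m.
2044 ≤ 3406.347 < 3762 → Mid.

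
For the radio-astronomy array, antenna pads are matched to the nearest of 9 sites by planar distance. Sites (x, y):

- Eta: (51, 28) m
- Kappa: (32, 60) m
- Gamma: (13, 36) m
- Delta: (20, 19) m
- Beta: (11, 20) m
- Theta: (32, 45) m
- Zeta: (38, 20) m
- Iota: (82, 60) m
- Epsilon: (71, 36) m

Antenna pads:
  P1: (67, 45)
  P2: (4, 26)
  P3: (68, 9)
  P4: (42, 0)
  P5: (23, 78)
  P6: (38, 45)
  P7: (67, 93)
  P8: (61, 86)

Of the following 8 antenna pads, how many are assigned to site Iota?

2

P1 → Epsilon
P2 → Beta
P3 → Eta
P4 → Zeta
P5 → Kappa
P6 → Theta
P7 → Iota
P8 → Iota
2 of the 8 go to Iota.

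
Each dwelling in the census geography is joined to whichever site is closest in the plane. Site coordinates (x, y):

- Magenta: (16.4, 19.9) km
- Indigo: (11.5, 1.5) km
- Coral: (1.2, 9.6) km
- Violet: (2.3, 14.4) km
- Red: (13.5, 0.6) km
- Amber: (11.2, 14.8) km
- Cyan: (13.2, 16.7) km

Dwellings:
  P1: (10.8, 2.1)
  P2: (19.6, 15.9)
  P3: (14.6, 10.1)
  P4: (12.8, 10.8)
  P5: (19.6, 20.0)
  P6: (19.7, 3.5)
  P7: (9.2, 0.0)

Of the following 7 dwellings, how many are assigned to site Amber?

P1 → Indigo
P2 → Magenta
P3 → Amber
P4 → Amber
P5 → Magenta
P6 → Red
P7 → Indigo
2 of the 7 go to Amber.

2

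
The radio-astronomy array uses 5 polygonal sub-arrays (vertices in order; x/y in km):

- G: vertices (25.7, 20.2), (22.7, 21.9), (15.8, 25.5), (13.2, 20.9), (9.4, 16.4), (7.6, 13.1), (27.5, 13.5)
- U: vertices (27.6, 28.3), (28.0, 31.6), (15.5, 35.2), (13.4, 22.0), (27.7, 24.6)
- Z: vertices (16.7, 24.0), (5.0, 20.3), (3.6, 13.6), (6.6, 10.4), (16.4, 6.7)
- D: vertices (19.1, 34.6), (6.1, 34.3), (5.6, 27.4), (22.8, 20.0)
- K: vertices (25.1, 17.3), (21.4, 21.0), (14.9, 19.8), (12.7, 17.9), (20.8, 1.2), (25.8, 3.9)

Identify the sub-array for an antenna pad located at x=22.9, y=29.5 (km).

U

Cast a ray rightward from (22.9, 29.5). For each polygon, the edges (by vertex number in listed order) whose endpoints lie on opposite sides of y = 29.5, where each meets that height, and whether that is right or left of the point:
G: no edge straddles that height → 0 crossings.
U: 1–2 at x≈27.75 (right), 3–4 at x≈14.59 (left) → 1 crossing.
Z: no edge straddles that height → 0 crossings.
D: 2–3 at x≈5.75 (left), 4–1 at x≈20.39 (left) → 0 crossings.
K: no edge straddles that height → 0 crossings.
Only U has an odd count, so the point is inside U.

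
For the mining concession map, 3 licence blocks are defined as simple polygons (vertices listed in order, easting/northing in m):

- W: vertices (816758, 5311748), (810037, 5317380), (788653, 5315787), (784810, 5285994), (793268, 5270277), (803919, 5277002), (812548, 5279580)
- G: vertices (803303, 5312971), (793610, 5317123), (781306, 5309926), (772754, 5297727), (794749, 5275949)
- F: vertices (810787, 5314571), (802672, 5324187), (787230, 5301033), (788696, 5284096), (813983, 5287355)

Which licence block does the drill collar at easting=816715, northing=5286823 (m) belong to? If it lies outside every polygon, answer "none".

Cast a ray rightward from (816715, 5286823). For each polygon, the edges (by vertex number in listed order) whose endpoints lie on opposite sides of northing = 5286823, where each meets that height, and whether that is right or left of the point:
W: 3–4 at easting≈784916.9 (left), 7–1 at easting≈813495.9 (left) → 0 crossings.
G: 4–5 at easting≈783766.6 (left), 5–1 at easting≈797261.5 (left) → 0 crossings.
F: 3–4 at easting≈788460.0 (left), 4–5 at easting≈809855.1 (left) → 0 crossings.
All counts are even, so the point lies outside every listed polygon.

none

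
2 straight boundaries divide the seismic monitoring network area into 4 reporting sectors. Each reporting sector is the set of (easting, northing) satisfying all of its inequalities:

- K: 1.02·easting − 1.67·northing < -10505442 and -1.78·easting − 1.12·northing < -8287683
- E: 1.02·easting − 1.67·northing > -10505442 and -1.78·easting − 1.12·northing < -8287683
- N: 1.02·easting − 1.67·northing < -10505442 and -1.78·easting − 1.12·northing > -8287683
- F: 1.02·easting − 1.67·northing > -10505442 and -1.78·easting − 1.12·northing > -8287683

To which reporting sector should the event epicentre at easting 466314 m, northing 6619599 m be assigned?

1.02·466314 − 1.67·6619599 = -10579090.050, which is < -10505442
-1.78·466314 − 1.12·6619599 = -8243989.800, which is > -8287683
This sign pattern matches N.

N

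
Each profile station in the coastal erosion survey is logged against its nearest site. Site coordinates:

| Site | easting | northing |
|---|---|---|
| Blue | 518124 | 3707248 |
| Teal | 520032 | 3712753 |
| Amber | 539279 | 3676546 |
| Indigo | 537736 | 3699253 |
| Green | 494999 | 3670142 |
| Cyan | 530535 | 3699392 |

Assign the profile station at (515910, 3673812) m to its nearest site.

Green

Squared distances to each site:
Blue: 1122867892.000; Teal: 1533392365.000; Amber: 553584917.000; Indigo: 1123618757.000; Green: 450738821.000; Cyan: 868227025.000.
Minimum at Green.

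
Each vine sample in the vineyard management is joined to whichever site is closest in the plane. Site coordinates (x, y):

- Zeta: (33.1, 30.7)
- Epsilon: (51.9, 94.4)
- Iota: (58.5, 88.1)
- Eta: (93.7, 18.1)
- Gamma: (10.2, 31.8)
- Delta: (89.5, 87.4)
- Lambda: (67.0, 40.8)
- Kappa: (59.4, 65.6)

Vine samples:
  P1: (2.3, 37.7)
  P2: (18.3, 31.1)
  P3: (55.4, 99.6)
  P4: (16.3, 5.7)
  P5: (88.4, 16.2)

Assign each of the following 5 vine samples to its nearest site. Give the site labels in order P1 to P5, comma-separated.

P1 → Gamma (d²=97.22)
P2 → Gamma (d²=66.10)
P3 → Epsilon (d²=39.29)
P4 → Gamma (d²=718.42)
P5 → Eta (d²=31.70)

Gamma, Gamma, Epsilon, Gamma, Eta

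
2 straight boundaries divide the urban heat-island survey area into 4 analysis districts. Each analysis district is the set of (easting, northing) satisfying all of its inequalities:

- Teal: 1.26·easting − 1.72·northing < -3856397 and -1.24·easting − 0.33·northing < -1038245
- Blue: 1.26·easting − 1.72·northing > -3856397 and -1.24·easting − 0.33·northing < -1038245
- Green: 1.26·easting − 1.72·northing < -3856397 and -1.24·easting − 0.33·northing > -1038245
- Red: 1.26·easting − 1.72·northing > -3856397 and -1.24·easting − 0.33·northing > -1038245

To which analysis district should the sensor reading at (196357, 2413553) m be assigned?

Teal

1.26·196357 − 1.72·2413553 = -3903901.340, which is < -3856397
-1.24·196357 − 0.33·2413553 = -1039955.170, which is < -1038245
This sign pattern matches Teal.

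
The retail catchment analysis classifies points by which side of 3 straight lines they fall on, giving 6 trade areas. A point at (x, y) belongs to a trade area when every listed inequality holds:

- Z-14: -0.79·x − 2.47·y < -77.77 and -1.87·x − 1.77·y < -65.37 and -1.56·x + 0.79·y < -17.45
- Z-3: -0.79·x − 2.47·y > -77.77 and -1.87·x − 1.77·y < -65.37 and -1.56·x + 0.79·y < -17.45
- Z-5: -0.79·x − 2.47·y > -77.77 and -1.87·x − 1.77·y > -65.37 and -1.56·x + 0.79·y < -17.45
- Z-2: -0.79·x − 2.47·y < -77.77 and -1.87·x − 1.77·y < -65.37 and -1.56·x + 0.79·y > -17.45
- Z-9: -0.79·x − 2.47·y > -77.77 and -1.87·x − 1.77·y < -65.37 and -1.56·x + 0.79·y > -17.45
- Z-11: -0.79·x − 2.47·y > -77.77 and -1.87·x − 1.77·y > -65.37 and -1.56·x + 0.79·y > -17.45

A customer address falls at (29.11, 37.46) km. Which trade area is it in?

-0.79·29.11 − 2.47·37.46 = -115.523, which is < -77.77
-1.87·29.11 − 1.77·37.46 = -120.740, which is < -65.37
-1.56·29.11 + 0.79·37.46 = -15.818, which is > -17.45
This sign pattern matches Z-2.

Z-2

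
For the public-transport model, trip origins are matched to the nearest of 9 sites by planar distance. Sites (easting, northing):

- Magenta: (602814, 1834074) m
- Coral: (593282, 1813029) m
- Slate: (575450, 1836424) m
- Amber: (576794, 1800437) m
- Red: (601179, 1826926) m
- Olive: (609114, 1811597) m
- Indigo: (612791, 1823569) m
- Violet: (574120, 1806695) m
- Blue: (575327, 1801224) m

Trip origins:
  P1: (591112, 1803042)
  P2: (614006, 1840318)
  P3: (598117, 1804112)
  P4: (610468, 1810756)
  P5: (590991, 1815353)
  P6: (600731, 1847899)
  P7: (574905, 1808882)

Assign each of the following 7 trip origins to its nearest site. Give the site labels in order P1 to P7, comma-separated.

P1 → Coral (d²=104449069.00)
P2 → Magenta (d²=164248400.00)
P3 → Coral (d²=102890114.00)
P4 → Olive (d²=2540597.00)
P5 → Coral (d²=10649657.00)
P6 → Magenta (d²=195469514.00)
P7 → Violet (d²=5399194.00)

Coral, Magenta, Coral, Olive, Coral, Magenta, Violet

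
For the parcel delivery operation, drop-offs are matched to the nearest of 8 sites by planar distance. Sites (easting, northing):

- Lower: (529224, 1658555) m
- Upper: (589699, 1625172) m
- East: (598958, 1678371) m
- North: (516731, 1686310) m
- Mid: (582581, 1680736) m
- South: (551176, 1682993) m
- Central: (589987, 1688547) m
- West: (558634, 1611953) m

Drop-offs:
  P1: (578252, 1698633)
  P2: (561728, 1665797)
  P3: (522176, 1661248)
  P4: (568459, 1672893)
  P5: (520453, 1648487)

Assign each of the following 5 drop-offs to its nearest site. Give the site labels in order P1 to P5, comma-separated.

P1 → Central (d²=239437621.00)
P2 → South (d²=407047120.00)
P3 → Lower (d²=56926553.00)
P4 → Mid (d²=260943533.00)
P5 → Lower (d²=178295065.00)

Central, South, Lower, Mid, Lower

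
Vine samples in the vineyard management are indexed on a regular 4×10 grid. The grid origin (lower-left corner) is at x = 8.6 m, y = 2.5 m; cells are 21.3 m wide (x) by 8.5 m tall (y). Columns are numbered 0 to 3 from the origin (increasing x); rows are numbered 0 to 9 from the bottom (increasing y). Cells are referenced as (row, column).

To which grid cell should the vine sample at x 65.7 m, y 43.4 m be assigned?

Column index: ⌊(65.7 − 8.6) / 21.3⌋ = ⌊2.681⌋ = 2
Row offset from origin: ⌊(43.4 − 2.5) / 8.5⌋ = ⌊4.812⌋ = 4 → row 4

(4, 2)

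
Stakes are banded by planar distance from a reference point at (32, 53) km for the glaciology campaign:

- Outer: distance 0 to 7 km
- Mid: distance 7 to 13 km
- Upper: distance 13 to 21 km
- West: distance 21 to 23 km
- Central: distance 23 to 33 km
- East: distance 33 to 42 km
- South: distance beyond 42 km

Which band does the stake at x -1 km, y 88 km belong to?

Distance = √((-1−32)² + (88−53)²) = √(1089.000 + 1225.000) = 48.104 km.
42 ≤ 48.104 < ∞ → South.

South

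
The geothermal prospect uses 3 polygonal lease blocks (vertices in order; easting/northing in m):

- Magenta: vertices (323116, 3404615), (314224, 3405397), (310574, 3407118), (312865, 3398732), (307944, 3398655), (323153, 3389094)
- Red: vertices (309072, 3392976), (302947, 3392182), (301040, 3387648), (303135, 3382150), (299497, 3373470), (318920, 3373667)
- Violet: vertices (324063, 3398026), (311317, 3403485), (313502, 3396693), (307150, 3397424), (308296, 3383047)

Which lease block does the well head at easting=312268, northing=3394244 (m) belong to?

Violet

Cast a ray rightward from (312268, 3394244). For each polygon, the edges (by vertex number in listed order) whose endpoints lie on opposite sides of northing = 3394244, where each meets that height, and whether that is right or left of the point:
Magenta: 5–6 at easting≈314960.7 (right), 6–1 at easting≈323140.7 (right) → 2 crossings.
Red: no edge straddles that height → 0 crossings.
Violet: 4–5 at easting≈307403.5 (left), 5–1 at easting≈320082.0 (right) → 1 crossing.
Only Violet has an odd count, so the point is inside Violet.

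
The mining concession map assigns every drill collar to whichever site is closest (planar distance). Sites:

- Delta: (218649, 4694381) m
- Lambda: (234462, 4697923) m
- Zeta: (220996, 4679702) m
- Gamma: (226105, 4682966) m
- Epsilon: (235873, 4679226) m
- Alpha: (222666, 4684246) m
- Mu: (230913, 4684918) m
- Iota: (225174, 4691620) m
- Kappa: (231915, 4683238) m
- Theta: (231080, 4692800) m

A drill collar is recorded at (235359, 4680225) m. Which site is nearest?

Epsilon

Squared distances to each site:
Delta: 479616436.000; Lambda: 314023813.000; Zeta: 206569298.000; Gamma: 93149597.000; Epsilon: 1262197.000; Alpha: 177280690.000; Mu: 41791165.000; Iota: 233580250.000; Kappa: 20939305.000; Theta: 176440466.000.
Minimum at Epsilon.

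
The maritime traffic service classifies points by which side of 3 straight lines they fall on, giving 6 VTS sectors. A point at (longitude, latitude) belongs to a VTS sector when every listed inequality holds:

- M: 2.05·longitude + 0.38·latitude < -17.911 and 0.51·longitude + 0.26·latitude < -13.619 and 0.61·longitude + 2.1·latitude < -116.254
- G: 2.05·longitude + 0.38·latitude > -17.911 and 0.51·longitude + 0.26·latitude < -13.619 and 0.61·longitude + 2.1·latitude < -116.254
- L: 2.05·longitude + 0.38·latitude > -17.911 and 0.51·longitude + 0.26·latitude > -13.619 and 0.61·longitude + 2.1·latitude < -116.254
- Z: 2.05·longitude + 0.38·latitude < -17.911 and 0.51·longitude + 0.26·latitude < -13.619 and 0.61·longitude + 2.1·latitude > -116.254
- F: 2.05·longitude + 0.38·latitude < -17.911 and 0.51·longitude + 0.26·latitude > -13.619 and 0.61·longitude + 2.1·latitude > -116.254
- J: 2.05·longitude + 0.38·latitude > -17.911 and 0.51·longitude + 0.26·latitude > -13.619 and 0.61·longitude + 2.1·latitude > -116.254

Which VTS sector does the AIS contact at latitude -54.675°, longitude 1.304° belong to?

2.05·1.304 + 0.38·-54.675 = -18.103, which is < -17.911
0.51·1.304 + 0.26·-54.675 = -13.550, which is > -13.619
0.61·1.304 + 2.1·-54.675 = -114.022, which is > -116.254
This sign pattern matches F.

F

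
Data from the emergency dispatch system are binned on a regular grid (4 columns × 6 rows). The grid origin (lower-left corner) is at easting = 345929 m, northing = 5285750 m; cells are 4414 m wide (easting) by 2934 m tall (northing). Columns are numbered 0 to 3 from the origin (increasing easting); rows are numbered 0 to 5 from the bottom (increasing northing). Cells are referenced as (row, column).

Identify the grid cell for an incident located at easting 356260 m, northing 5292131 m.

Column index: ⌊(356260 − 345929) / 4414⌋ = ⌊2.341⌋ = 2
Row offset from origin: ⌊(5292131 − 5285750) / 2934⌋ = ⌊2.175⌋ = 2 → row 2

(2, 2)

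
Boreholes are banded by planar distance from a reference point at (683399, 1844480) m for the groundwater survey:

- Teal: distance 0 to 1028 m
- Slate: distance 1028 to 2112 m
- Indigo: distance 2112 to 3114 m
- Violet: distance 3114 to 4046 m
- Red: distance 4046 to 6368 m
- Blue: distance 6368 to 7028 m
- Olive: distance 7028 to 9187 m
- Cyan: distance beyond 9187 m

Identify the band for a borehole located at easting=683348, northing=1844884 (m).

Teal

Distance = √((683348−683399)² + (1844884−1844480)²) = √(2601.000 + 163216.000) = 407.206 m.
0 ≤ 407.206 < 1028 → Teal.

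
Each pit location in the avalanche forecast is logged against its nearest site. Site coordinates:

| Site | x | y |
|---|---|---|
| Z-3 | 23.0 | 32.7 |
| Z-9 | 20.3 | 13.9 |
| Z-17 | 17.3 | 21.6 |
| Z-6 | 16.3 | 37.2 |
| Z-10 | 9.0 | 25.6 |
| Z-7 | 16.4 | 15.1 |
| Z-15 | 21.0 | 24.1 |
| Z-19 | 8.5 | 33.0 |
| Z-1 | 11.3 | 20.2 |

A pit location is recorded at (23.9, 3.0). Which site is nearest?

Squared distances to each site:
Z-3: 882.900; Z-9: 131.770; Z-17: 389.520; Z-6: 1227.400; Z-10: 732.770; Z-7: 202.660; Z-15: 453.620; Z-19: 1137.160; Z-1: 454.600.
Minimum at Z-9.

Z-9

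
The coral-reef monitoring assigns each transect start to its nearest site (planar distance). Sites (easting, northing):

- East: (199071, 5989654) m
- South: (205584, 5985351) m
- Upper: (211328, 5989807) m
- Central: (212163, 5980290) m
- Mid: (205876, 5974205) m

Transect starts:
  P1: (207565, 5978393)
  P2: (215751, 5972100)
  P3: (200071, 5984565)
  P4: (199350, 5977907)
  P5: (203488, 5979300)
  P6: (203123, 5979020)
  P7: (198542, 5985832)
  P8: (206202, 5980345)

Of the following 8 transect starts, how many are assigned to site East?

P1 → Mid
P2 → Central
P3 → East
P4 → Mid
P5 → Mid
P6 → Mid
P7 → East
P8 → South
2 of the 8 go to East.

2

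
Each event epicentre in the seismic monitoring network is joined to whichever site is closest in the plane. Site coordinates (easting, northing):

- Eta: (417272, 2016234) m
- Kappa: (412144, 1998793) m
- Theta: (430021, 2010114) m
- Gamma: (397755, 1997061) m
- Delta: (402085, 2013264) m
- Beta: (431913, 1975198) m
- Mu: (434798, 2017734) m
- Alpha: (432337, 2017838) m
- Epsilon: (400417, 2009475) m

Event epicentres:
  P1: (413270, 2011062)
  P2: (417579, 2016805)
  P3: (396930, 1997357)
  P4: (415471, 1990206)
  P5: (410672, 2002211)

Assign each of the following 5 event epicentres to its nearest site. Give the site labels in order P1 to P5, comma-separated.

Eta, Eta, Gamma, Kappa, Kappa

P1 → Eta (d²=42765588.00)
P2 → Eta (d²=420290.00)
P3 → Gamma (d²=768241.00)
P4 → Kappa (d²=84805498.00)
P5 → Kappa (d²=13849508.00)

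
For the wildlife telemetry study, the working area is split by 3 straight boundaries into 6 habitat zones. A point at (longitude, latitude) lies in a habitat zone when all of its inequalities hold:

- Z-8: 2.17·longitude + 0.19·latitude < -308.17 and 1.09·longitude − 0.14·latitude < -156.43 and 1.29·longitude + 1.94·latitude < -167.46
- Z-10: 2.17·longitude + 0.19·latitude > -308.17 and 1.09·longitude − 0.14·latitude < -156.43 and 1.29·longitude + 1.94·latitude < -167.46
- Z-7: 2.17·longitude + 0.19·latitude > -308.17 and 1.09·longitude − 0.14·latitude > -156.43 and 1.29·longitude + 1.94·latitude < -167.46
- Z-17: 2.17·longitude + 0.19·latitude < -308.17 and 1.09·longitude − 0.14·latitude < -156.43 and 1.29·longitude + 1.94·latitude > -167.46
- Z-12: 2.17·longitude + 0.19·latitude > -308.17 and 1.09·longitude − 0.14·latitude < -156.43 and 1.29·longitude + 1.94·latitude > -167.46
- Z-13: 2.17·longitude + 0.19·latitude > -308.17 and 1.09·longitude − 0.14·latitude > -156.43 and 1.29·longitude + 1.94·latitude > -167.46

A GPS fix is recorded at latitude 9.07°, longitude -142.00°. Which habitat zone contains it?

2.17·-142.00 + 0.19·9.07 = -306.417, which is > -308.17
1.09·-142.00 − 0.14·9.07 = -156.050, which is > -156.43
1.29·-142.00 + 1.94·9.07 = -165.584, which is > -167.46
This sign pattern matches Z-13.

Z-13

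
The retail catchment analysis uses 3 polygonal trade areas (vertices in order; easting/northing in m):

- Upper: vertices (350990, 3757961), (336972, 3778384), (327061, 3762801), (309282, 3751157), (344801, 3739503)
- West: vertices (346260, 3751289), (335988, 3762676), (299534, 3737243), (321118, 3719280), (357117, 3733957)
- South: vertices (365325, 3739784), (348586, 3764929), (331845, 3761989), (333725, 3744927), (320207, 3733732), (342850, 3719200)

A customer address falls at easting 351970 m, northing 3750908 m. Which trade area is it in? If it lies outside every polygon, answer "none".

Cast a ray rightward from (351970, 3750908). For each polygon, the edges (by vertex number in listed order) whose endpoints lie on opposite sides of northing = 3750908, where each meets that height, and whether that is right or left of the point:
Upper: 4–5 at easting≈310040.9 (left), 5–1 at easting≈348625.1 (left) → 0 crossings.
West: 2–3 at easting≈319120.5 (left), 5–1 at easting≈346498.7 (left) → 0 crossings.
South: 1–2 at easting≈357919.8 (right), 3–4 at easting≈333066.0 (left) → 1 crossing.
Only South has an odd count, so the point is inside South.

South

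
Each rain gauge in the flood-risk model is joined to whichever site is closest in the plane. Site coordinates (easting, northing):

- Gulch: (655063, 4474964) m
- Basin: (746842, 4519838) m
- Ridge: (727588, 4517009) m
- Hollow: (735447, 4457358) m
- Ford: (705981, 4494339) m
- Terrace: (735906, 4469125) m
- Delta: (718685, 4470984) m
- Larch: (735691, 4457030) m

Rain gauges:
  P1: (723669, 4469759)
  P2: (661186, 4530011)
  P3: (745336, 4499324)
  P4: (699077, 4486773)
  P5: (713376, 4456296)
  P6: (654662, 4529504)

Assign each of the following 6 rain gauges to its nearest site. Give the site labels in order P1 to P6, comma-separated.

Delta, Gulch, Basin, Ford, Delta, Gulch

P1 → Delta (d²=26340881.00)
P2 → Gulch (d²=3067663338.00)
P3 → Basin (d²=423092232.00)
P4 → Ford (d²=104909572.00)
P5 → Delta (d²=243922825.00)
P6 → Gulch (d²=2974772401.00)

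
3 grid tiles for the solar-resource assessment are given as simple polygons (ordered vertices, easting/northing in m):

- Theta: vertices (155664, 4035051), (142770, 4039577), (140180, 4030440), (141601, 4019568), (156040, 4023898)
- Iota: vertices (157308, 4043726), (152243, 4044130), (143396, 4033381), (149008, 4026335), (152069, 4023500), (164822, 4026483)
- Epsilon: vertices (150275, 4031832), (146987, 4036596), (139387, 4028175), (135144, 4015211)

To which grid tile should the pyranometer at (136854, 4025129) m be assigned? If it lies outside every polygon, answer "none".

none

Cast a ray rightward from (136854, 4025129). For each polygon, the edges (by vertex number in listed order) whose endpoints lie on opposite sides of northing = 4025129, where each meets that height, and whether that is right or left of the point:
Theta: 3–4 at easting≈140874.2 (right), 5–1 at easting≈155998.5 (right) → 2 crossings.
Iota: 4–5 at easting≈150310.1 (right), 5–6 at easting≈159033.3 (right) → 2 crossings.
Epsilon: 3–4 at easting≈138390.1 (right), 4–1 at easting≈144172.9 (right) → 2 crossings.
All counts are even, so the point lies outside every listed polygon.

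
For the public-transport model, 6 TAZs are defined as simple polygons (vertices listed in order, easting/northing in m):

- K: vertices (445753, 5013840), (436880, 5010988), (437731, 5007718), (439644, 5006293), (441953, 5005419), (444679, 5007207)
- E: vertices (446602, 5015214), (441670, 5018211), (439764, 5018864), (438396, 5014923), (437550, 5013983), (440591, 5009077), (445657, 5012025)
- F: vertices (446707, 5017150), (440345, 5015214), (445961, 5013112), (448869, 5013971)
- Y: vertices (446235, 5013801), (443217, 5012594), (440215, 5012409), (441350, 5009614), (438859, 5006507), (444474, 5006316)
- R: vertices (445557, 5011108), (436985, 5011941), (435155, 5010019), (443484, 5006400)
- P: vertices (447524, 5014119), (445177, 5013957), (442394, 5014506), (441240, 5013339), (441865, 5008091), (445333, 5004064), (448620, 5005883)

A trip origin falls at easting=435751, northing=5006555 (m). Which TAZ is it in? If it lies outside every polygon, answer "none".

Cast a ray rightward from (435751, 5006555). For each polygon, the edges (by vertex number in listed order) whose endpoints lie on opposite sides of northing = 5006555, where each meets that height, and whether that is right or left of the point:
K: 3–4 at easting≈439292.3 (right), 5–6 at easting≈443685.0 (right) → 2 crossings.
E: no edge straddles that height → 0 crossings.
F: no edge straddles that height → 0 crossings.
Y: 4–5 at easting≈438897.5 (right), 6–1 at easting≈444530.2 (right) → 2 crossings.
R: 3–4 at easting≈443127.3 (right), 4–1 at easting≈443552.2 (right) → 2 crossings.
P: 5–6 at easting≈443187.8 (right), 7–1 at easting≈448530.6 (right) → 2 crossings.
All counts are even, so the point lies outside every listed polygon.

none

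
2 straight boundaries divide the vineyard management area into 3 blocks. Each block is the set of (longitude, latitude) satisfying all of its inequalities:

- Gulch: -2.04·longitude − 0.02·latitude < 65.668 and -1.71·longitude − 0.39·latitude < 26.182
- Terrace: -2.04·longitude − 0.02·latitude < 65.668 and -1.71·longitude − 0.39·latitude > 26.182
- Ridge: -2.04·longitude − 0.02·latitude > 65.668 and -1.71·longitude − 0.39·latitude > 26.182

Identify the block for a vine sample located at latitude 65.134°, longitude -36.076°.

-2.04·-36.076 − 0.02·65.134 = 72.292, which is > 65.668
-1.71·-36.076 − 0.39·65.134 = 36.288, which is > 26.182
This sign pattern matches Ridge.

Ridge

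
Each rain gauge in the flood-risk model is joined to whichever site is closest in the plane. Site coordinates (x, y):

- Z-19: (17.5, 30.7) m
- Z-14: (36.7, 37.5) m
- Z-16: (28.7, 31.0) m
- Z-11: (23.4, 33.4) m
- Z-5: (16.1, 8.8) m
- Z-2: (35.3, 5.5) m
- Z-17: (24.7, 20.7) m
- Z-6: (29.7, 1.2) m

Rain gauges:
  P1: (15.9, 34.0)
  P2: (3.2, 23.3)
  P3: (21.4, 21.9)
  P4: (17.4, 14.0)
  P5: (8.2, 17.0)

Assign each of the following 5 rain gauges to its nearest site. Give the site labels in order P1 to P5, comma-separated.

Z-19, Z-19, Z-17, Z-5, Z-5

P1 → Z-19 (d²=13.45)
P2 → Z-19 (d²=259.25)
P3 → Z-17 (d²=12.33)
P4 → Z-5 (d²=28.73)
P5 → Z-5 (d²=129.65)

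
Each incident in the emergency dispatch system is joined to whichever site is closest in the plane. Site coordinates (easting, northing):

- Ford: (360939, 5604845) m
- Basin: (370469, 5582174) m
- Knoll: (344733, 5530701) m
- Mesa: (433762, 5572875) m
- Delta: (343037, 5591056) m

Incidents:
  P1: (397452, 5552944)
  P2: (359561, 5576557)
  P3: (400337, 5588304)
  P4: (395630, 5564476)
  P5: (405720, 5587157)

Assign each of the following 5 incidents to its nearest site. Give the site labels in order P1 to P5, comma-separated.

P1 → Basin (d²=1582475189.00)
P2 → Basin (d²=150535153.00)
P3 → Basin (d²=929674324.00)
P4 → Basin (d²=946295125.00)
P5 → Mesa (d²=990329288.00)

Basin, Basin, Basin, Basin, Mesa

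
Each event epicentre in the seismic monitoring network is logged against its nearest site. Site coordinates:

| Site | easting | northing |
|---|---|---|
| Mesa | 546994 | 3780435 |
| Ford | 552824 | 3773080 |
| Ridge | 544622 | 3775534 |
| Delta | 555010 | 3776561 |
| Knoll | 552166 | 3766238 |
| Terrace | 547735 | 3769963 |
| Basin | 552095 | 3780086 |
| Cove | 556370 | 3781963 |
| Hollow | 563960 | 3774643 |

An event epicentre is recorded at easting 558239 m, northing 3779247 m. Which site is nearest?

Squared distances to each site:
Mesa: 127861369.000; Ford: 67354114.000; Ridge: 199209058.000; Delta: 17641037.000; Knoll: 206115410.000; Terrace: 196526672.000; Basin: 38452657.000; Cove: 10869817.000; Hollow: 53926657.000.
Minimum at Cove.

Cove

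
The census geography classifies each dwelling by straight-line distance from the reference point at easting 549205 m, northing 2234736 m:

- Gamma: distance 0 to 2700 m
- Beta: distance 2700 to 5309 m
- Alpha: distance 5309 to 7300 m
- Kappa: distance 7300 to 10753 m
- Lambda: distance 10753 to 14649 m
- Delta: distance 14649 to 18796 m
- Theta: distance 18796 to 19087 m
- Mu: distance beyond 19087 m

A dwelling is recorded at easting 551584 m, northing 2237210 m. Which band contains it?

Distance = √((551584−549205)² + (2237210−2234736)²) = √(5659641.000 + 6120676.000) = 3432.247 m.
2700 ≤ 3432.247 < 5309 → Beta.

Beta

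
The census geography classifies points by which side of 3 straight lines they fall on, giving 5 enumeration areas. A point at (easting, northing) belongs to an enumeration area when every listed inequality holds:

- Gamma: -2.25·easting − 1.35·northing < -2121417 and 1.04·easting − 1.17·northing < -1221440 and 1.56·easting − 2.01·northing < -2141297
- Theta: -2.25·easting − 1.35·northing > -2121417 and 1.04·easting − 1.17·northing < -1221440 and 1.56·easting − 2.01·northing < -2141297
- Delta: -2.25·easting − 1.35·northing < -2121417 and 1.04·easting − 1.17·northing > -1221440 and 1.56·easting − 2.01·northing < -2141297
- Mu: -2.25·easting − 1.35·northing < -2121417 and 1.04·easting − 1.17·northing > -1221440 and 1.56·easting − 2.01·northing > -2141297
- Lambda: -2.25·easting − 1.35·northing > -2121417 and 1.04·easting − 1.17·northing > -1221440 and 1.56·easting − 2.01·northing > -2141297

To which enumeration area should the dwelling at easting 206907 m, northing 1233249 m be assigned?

-2.25·206907 − 1.35·1233249 = -2130426.900, which is < -2121417
1.04·206907 − 1.17·1233249 = -1227718.050, which is < -1221440
1.56·206907 − 2.01·1233249 = -2156055.570, which is < -2141297
This sign pattern matches Gamma.

Gamma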